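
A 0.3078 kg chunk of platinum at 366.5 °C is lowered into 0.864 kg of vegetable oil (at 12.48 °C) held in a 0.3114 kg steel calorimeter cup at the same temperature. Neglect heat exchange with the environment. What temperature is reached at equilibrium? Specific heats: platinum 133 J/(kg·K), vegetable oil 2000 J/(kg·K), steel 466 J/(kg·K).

Net heat exchanged in the isolated system is zero:
0.3078×133×(T − 366.5) + 0.864×2000×(T − 12.48) + 0.3114×466×(T − 12.48) = 0
40.94(T − 366.5) + 1728(T − 12.48) + 145.11(T − 12.48) = 0
(40.94 + 1728 + 145.11) T = 40.94×366.5 + 1728×12.48 + 145.11×12.48
T = 38380 / 1914 = 20.1 °C

T_f ≈ 20.1 °C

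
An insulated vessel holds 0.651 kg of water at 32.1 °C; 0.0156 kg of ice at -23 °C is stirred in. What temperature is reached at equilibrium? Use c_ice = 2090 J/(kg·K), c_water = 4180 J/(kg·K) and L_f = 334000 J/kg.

T_f ≈ 29.2 °C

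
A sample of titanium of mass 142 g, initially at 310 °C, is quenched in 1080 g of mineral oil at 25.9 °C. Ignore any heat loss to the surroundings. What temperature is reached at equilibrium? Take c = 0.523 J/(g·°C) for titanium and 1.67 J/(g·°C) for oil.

T_f ≈ 37.1 °C

Taking heat into each body as positive, Σ m c ΔT = 0:
142×0.523×(T − 310) + 1080×1.67×(T − 25.9) = 0
74.27(T − 310) + 1803.6(T − 25.9) = 0
(74.27 + 1803.6) T = 74.27×310 + 1803.6×25.9
T = 69736 / 1877.9 = 37.1 °C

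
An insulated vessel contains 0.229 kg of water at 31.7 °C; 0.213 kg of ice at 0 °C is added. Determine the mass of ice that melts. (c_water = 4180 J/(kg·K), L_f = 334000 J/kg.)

m_melted ≈ 0.0908 kg

Cooling the water to 0 °C releases 0.229·4180·31.7 = 30344 J.
Fully melting the ice requires m_ice L_f = 0.213·334000 = 71142 J.
30344 J < 71142 J, so only part of the ice melts and the system sits at 0 °C.
m_melt = 30344 / L_f = 0.09085 kg.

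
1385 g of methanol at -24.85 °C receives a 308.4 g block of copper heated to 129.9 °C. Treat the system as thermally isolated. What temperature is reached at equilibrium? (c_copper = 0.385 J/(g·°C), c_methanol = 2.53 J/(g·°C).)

T_f ≈ -19.8 °C

Net heat exchanged in the isolated system is zero:
308.4·0.385·(T − 129.9) + 1385·2.53·(T − (-24.85)) = 0
(118.73 + 3504) T = 118.73·129.9 + 3504·(-24.85)
T = -71652 / 3622.8 = -19.8 °C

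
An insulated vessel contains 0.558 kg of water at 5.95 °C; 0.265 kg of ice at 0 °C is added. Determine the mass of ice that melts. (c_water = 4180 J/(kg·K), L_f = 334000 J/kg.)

Cooling the water to 0 °C releases 0.558·4180·5.95 = 13878 J.
Fully melting the ice requires m_ice L_f = 0.265·334000 = 88510 J.
That's not enough to melt it all — equilibrium is at 0 °C with ice remaining.
Mass melted = 13878/334000 ≈ 0.04155 kg.

m_melted ≈ 0.0416 kg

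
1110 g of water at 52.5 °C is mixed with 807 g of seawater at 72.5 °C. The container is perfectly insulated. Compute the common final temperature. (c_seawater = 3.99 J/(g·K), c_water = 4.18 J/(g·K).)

T_f is the heat-capacity-weighted average of the initial temperatures:
T_f = (3219.9×72.5 + 4639.8×52.5) / (3219.9 + 4639.8)
    = 477034 / 7859.7 ≈ 60.69 °C

T_f ≈ 60.7 °C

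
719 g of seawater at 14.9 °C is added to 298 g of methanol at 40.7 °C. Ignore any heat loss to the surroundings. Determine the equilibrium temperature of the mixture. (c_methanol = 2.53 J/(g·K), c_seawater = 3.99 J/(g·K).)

Heat lost by the methanol equals heat gained by the seawater:
298·2.53·(40.7 − T) = 719·3.99·(T − 14.9)
753.94(40.7 − T) = 2868.8(T − 14.9)
3622.8 T = 73431  ⇒  T ≈ 20.27 °C

T_f ≈ 20.3 °C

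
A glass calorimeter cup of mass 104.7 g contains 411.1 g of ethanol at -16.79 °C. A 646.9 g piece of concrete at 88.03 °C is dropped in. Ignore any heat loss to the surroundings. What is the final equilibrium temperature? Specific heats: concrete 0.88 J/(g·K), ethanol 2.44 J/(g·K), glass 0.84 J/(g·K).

Heat gained plus heat lost sum to zero:
646.9·0.88·(T − 88.03) + 411.1·2.44·(T − (-16.79)) + 104.7·0.84·(T − (-16.79)) = 0
569.27(T − 88.03) + 1003.1(T − (-16.79)) + 87.95(T − (-16.79)) = 0
1660.3 T = 31795
T = 31795/1660.3 ≈ 19.15 °C

T_f ≈ 19.1 °C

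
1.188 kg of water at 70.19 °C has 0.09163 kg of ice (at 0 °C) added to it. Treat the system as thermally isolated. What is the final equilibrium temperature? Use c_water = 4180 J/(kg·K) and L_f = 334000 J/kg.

T_f ≈ 59.4 °C

Sum of m c ΔT and latent-heat terms is zero:
latent heat to melt: 0.09163×334000 = 30604
  meltwater 0→T: 0.09163×4180×T = 383.01 T
  water cools: 1.188×4180×(T − 70.19) = 4965.8(T − 70.19)
5348.9 T = 348552 − 30604 = 317948
T ≈ 59.44 °C — above 0 °C, consistent with complete melting.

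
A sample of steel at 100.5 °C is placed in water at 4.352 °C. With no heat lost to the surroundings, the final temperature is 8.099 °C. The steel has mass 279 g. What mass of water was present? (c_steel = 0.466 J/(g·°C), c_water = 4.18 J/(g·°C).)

m ≈ 767 g

Net heat exchanged in the isolated system is zero:
279·0.466·(8.099 − 100.5) + m·4.18·(8.099 − 4.352) = 0
15.66 m = 12013
m = 12013/15.66 ≈ 767 g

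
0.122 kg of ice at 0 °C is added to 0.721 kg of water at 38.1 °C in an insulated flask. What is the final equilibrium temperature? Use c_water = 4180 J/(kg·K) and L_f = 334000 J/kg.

T_f ≈ 21.0 °C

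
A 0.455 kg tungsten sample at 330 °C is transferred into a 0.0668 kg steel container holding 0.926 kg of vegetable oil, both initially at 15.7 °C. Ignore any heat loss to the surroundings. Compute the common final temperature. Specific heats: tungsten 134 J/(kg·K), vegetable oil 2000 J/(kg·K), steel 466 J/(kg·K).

T_f ≈ 25.6 °C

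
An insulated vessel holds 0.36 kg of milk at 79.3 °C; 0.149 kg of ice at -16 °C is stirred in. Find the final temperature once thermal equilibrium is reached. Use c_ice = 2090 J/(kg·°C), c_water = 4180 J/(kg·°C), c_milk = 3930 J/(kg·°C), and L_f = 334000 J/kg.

T_f ≈ 28.2 °C

Conservation of energy gives ΣQ = 0:
warm ice to 0 °C: 0.149×2090×(0 − (-16)) = 4982.6; melt ice: 0.149×334000 = 49766; meltwater 0→T: 0.149×4180×T = 622.82 T; milk cools: 0.36×3930×(T − 79.3) = 1414.8(T − 79.3)
2037.6 T = 112194 − 54749 = 57445
T ≈ 28.19 °C. Since T > 0 °C, the all-ice-melts assumption holds.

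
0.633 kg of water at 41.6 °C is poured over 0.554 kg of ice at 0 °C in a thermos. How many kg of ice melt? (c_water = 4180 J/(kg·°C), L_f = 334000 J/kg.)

Heat available from the water dropping to 0 °C: 0.633·4180·41.6 = 110071 J.
Fully melting the ice requires m_ice L_f = 0.554·334000 = 185036 J.
110071 J < 185036 J, so only part of the ice melts and the system sits at 0 °C.
m_melted·334000 = 110071  ⇒  m_melted ≈ 0.3296 kg.

m_melted ≈ 0.33 kg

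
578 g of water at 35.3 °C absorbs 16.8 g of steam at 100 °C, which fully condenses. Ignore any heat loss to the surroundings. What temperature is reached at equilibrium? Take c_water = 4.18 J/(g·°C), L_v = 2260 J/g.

Conservation of energy gives ΣQ = 0:
condense steam: −16.8·2260 = −37968
  condensed water 100 °C→T: 70.22(T − 100)
  original water: 2416(T − 35.3)
2486.3 T = 37968 + 7022.4 + 85286 = 130277
T ≈ 52.40 °C (< 100 °C, so full condensation is consistent).

T_f ≈ 52.4 °C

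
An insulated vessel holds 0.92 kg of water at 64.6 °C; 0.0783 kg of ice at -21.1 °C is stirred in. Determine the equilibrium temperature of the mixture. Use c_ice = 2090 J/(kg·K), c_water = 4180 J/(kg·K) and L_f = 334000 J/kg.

T_f ≈ 52.4 °C

Let T be the final temperature. ΣQ_i = 0:
warm ice to 0 °C: 0.0783·2090·(0 − (-21.1)) = 3453; latent heat to melt: 0.0783·334000 = 26152; warm the meltwater: 327.29 T; water cools: 0.92·4180·(T − 64.6) = 3845.6(T − 64.6)
4172.9 T = 248426 − 29605 = 218821
T ≈ 52.44 °C (positive, so assuming full melt was valid).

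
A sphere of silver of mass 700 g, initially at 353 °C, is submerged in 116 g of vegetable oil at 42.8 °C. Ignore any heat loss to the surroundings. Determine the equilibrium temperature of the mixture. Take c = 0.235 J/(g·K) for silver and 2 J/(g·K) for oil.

T_f ≈ 171.5 °C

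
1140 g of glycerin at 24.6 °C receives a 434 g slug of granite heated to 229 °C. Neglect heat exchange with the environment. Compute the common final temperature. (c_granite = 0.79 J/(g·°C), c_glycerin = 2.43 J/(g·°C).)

T_f ≈ 47.1 °C

T_f is the heat-capacity-weighted average of the initial temperatures:
T_f = (342.86×229 + 2770.2×24.6) / (342.86 + 2770.2)
    = 146662 / 3113.1 ≈ 47.11 °C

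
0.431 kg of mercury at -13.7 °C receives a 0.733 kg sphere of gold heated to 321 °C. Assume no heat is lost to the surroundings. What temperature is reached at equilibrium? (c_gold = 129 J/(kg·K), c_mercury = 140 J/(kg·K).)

T_f = Σ m_i c_i T_i / Σ m_i c_i:
T_f = (94.56×321 + 60.34×(-13.7)) / (94.56 + 60.34)
    = 29526 / 154.9 ≈ 190.62 °C

T_f ≈ 190.6 °C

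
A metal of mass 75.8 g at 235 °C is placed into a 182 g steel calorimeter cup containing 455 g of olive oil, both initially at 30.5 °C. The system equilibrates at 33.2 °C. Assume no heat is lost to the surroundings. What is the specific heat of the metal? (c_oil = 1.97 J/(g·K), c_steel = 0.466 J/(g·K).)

Let T be the final temperature. ΣQ_i = 0:
75.8×c×(33.2 − 235) + 455×1.97×(33.2 − 30.5) + 182×0.466×(33.2 − 30.5) = 0
-15296 c = -2649.1
c = -2649.1/-15296 ≈ 0.1732 J/(g·K)

c ≈ 0.173 J/(g·K)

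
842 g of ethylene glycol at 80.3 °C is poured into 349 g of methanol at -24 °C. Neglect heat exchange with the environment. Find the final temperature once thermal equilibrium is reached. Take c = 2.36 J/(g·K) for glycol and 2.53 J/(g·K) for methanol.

T_f ≈ 48.2 °C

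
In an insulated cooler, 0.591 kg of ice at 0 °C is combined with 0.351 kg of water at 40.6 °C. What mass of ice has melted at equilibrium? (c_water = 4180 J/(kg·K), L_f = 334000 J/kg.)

m_melted ≈ 0.178 kg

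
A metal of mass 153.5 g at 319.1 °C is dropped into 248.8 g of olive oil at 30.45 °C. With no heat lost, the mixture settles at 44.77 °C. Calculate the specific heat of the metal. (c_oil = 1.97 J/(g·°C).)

Let T be the final temperature. ΣQ_i = 0:
153.5×c×(44.77 − 319.1) + 248.8×1.97×(44.77 − 30.45) = 0
-42110 c = -7018.7
c = -7018.7/-42110 ≈ 0.1667 J/(g·°C)

c ≈ 0.167 J/(g·°C)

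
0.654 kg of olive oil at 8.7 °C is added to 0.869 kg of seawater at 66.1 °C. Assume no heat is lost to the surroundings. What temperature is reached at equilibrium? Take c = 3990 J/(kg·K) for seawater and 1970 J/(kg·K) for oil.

T_f ≈ 50.5 °C

Conservation of energy gives ΣQ = 0:
0.869×3990×(T − 66.1) + 0.654×1970×(T − 8.7) = 0
4755.7 T = 240398
T = 240398 / 4755.7 = 50.5 °C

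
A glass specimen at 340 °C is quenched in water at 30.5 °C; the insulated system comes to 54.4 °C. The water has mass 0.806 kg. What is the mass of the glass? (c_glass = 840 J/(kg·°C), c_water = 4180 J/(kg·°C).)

m ≈ 0.336 kg

Heat lost by the glass = heat gained by the water:
m·840·(340 − 54.4) = 0.806·4180·(54.4 − 30.5)
239904 m = 80521  ⇒  m ≈ 0.3356 kg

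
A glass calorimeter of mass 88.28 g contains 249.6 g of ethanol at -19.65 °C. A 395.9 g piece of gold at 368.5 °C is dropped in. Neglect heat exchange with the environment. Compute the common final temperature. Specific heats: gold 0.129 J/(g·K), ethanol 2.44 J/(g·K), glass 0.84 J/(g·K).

Heat gained plus heat lost sum to zero:
395.9*0.129*(T − 368.5) + 249.6*2.44*(T − (-19.65)) + 88.28*0.84*(T − (-19.65)) = 0
51.07(T − 368.5) + 609.02(T − (-19.65)) + 74.16(T − (-19.65)) = 0
(51.07 + 609.02 + 74.16) T = 51.07*368.5 + 609.02*(-19.65) + 74.16*(-19.65)
T = 5395.2 / 734.25 = 7.35 °C

T_f ≈ 7.3 °C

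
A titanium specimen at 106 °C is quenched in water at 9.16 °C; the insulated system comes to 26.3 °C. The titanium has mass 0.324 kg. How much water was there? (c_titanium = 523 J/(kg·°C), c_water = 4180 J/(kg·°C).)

m ≈ 0.189 kg

Heat lost by the titanium = heat gained by the water:
0.324·523·(106 − 26.3) = m·4180·(26.3 − 9.16)
71645 m = 13505  ⇒  m ≈ 0.1885 kg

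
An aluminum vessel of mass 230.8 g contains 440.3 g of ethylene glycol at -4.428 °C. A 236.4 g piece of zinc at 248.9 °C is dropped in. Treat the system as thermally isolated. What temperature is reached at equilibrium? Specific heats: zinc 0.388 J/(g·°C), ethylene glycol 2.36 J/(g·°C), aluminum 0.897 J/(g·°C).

Net heat exchanged in the isolated system is zero:
236.4×0.388×(T − 248.9) + 440.3×2.36×(T − (-4.428)) + 230.8×0.897×(T − (-4.428)) = 0
(91.72 + 1039.1 + 207.03) T = 91.72×248.9 + 1039.1×(-4.428) + 207.03×(-4.428)
T = 17312/1337.9 ≈ 12.94 °C

T_f ≈ 12.9 °C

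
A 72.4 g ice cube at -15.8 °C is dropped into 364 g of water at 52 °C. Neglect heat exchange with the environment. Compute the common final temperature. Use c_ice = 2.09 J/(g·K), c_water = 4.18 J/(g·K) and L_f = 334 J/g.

T_f ≈ 28.8 °C

Taking heat into each body as positive, Σ m c ΔT = 0:
ice -15.8→0 °C: 72.4×2.09×15.8 = 2390.8
  latent heat to melt: 72.4×334 = 24182
  warm the meltwater: 302.63 T
  water cools: 364×4.18×(T − 52) = 1521.5(T − 52)
1824.2 T = 79119 − 26572 = 52547
T ≈ 28.81 °C. Since T > 0 °C, the all-ice-melts assumption holds.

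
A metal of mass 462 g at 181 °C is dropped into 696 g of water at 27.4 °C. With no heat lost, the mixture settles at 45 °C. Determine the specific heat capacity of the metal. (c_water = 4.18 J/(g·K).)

c ≈ 0.815 J/(g·K)

Heat lost by the metal = heat gained by the water:
462×c×(181 − 45) = 696×4.18×(45 − 27.4)
62832 c = 51203  ⇒  c ≈ 0.8149 J/(g·K)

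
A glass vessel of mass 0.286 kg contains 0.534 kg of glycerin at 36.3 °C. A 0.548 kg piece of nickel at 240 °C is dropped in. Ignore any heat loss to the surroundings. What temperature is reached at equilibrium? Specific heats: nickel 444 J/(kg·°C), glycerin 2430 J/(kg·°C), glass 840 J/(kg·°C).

T_f ≈ 64.1 °C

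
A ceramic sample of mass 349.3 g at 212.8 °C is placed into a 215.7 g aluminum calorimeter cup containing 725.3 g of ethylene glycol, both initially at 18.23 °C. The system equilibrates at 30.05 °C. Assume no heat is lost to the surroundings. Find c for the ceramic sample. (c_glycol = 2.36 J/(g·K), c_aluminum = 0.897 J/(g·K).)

Heat gained plus heat lost sum to zero:
349.3·c·(30.05 − 212.8) + 725.3·2.36·(30.05 − 18.23) + 215.7·0.897·(30.05 − 18.23) = 0
-63835 c = -22519
c = -22519/-63835 ≈ 0.3528 J/(g·K)

c ≈ 0.353 J/(g·K)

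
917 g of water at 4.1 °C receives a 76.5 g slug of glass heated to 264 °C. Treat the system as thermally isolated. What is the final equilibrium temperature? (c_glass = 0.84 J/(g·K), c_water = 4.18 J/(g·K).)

T_f ≈ 8.4 °C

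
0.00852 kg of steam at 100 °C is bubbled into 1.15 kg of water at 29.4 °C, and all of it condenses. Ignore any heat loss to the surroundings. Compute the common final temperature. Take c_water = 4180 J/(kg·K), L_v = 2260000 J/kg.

T_f ≈ 33.9 °C

Taking heat into each body as positive, Σ m c ΔT = 0:
condense steam: −0.00852·2260000 = −19255; condensate cools 100→T: 0.00852·4180·(T − 100) = 35.61(T − 100); original water: 4807(T − 29.4)
4842.6 T = 19255 + 3561.4 + 141326 = 164142
T ≈ 33.90 °C, under the boiling point, so the assumption holds.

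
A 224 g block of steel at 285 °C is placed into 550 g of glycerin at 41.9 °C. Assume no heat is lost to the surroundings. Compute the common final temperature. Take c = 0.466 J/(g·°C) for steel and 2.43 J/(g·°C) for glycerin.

T_f ≈ 59.5 °C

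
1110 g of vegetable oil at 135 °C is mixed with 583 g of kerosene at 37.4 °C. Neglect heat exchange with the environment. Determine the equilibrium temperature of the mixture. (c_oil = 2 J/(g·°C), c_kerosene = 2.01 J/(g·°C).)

T_f ≈ 101.3 °C

Taking heat into each body as positive, Σ m c ΔT = 0:
1110×2×(T − 135) + 583×2.01×(T − 37.4) = 0
3391.8 T = 343526
T = 343526 / 3391.8 = 101 °C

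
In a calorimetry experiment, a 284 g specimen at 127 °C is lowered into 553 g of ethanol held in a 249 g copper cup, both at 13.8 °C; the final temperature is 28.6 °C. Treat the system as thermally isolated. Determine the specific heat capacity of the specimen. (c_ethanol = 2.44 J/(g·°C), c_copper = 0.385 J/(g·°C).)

c ≈ 0.765 J/(g·°C)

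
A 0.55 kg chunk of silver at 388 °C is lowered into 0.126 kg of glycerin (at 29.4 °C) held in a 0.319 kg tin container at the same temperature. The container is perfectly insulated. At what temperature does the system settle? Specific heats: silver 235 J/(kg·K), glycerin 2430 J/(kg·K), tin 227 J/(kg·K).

Energy conservation, ΣQ = 0:
0.55*235*(T − 388) + 0.126*2430*(T − 29.4) + 0.319*227*(T − 29.4) = 0
129.25(T − 388) + 306.18(T − 29.4) + 72.41(T − 29.4) = 0
507.84 T = 61280
T ≈ 120.67 °C

T_f ≈ 120.7 °C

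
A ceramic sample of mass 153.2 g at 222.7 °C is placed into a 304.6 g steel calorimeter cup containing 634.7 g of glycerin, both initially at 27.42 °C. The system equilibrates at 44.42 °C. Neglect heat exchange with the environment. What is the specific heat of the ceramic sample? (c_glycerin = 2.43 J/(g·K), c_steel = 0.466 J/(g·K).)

c ≈ 1.05 J/(g·K)

Let T be the final temperature. ΣQ_i = 0:
153.2×c×(44.42 − 222.7) + 634.7×2.43×(44.42 − 27.42) + 304.6×0.466×(44.42 − 27.42) = 0
-27312 c = -28632
c = -28632/-27312 ≈ 1.048 J/(g·K)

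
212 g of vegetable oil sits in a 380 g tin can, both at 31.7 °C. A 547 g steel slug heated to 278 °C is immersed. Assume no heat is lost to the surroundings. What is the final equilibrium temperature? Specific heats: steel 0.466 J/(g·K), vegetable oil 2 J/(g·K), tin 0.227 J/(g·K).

T_f ≈ 113.8 °C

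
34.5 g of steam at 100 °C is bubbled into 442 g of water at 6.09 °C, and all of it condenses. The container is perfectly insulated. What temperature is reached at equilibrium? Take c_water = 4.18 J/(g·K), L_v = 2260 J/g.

T_f ≈ 52.0 °C

Net heat exchanged in the isolated system is zero:
condense steam: −34.5×2260 = −77970; condensed water 100 °C→T: 144.21(T − 100); water warms: 442×4.18×(T − 6.09) = 1847.6(T − 6.09)
1991.8 T = 77970 + 14421 + 11252 = 103643
T ≈ 52.04 °C — below 100 °C, confirming all the steam condensed.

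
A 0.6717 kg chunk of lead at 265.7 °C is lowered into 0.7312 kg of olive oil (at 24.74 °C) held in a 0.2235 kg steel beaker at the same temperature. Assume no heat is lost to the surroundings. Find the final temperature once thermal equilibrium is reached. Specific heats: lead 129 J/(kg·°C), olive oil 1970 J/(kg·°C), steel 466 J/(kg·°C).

T_f ≈ 37.5 °C

Taking heat into each body as positive, Σ m c ΔT = 0:
0.6717*129*(T − 265.7) + 0.7312*1970*(T − 24.74) + 0.2235*466*(T − 24.74) = 0
86.65(T − 265.7) + 1440.5(T − 24.74) + 104.15(T − 24.74) = 0
1631.3 T = 61236
T = 61236/1631.3 ≈ 37.54 °C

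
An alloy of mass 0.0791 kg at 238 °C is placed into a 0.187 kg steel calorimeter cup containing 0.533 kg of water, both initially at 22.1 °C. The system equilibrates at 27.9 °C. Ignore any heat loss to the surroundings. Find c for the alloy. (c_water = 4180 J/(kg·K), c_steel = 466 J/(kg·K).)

Conservation of energy gives ΣQ = 0:
0.0791×c×(27.9 − 238) + 0.533×4180×(27.9 − 22.1) + 0.187×466×(27.9 − 22.1) = 0
-16.62 c = -13427
c = -13427/-16.62 ≈ 808 J/(kg·K)

c ≈ 808 J/(kg·K)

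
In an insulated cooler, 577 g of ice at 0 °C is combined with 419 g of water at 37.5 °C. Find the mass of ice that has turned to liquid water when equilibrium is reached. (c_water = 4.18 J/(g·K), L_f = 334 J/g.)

m_melted ≈ 197 g

Water can give up m c ΔT = 419·4.18·37.5 = 65678 J before reaching 0 °C.
Melting all 577 g of ice would need 577·334 = 192718 J.
65678 J < 192718 J, so only part of the ice melts and the system sits at 0 °C.
Mass melted = 65678/334 ≈ 196.6 g.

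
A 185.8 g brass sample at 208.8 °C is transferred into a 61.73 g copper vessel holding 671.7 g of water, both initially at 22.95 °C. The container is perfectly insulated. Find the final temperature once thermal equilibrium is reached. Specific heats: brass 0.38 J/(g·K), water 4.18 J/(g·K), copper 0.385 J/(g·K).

T_f ≈ 27.5 °C

Let T be the final temperature. ΣQ_i = 0:
185.8·0.38·(T − 208.8) + 671.7·4.18·(T − 22.95) + 61.73·0.385·(T − 22.95) = 0
2902.1 T = 79724
T = 79724 / 2902.1 = 27.5 °C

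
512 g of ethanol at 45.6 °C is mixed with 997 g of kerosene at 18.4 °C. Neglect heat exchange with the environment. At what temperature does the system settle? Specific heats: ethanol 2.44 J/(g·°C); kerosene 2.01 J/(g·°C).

T_f ≈ 28.8 °C

Energy conservation, ΣQ = 0:
512·2.44·(T − 45.6) + 997·2.01·(T − 18.4) = 0
1249.3(T − 45.6) + 2004(T − 18.4) = 0
3253.2 T = 93840
T ≈ 28.85 °C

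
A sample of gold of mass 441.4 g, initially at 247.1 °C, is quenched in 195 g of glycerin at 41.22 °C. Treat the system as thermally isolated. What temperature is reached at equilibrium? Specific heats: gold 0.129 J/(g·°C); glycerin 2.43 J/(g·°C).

Taking heat into each body as positive, Σ m c ΔT = 0:
441.4·0.129·(T − 247.1) + 195·2.43·(T − 41.22) = 0
530.79 T = 33602
T = 33602/530.79 ≈ 63.31 °C

T_f ≈ 63.3 °C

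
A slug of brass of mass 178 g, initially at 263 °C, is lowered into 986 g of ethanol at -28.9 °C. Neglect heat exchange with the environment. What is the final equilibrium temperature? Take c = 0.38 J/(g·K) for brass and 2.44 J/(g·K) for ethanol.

T_f ≈ -20.9 °C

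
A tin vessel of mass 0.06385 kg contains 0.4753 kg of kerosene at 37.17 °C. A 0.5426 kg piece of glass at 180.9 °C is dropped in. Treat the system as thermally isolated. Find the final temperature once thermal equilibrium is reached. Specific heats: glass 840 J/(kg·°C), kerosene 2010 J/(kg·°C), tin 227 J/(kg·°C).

T_f ≈ 83.1 °C

With ΣQ=0 the equilibrium temperature is the m·c-weighted mean:
T_f = (455.78×180.9 + 955.35×37.17 + 14.49×37.17) / (455.78 + 955.35 + 14.49)
    = 118501 / 1425.6 ≈ 83.12 °C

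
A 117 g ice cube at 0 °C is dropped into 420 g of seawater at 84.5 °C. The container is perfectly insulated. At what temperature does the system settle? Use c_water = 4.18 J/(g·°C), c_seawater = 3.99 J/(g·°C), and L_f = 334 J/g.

T_f ≈ 47.4 °C

Conservation of energy gives ΣQ = 0:
fusion: m_ice L_f = 117·334 = 39078; warm the meltwater: 489.06 T; seawater: 1675.8(T − 84.5)
2164.9 T = 141605 − 39078 = 102527
T ≈ 47.36 °C (positive, so assuming full melt was valid).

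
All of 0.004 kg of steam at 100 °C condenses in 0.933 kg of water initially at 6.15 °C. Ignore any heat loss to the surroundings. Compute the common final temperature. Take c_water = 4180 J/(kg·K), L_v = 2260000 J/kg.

Energy conservation, ΣQ = 0:
condense steam: −0.004·2260000 = −9040
  condensed water 100 °C→T: 16.72(T − 100)
  original water: 3899.9(T − 6.15)
3916.7 T = 9040 + 1672 + 23985 = 34697
T ≈ 8.86 °C (< 100 °C, so full condensation is consistent).

T_f ≈ 8.9 °C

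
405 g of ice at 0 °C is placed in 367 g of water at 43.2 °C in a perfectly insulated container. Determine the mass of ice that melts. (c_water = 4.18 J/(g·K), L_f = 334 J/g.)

m_melted ≈ 198 g

Heat available from the water dropping to 0 °C: 367×4.18×43.2 = 66271 J.
Fully melting the ice requires m_ice L_f = 405×334 = 135270 J.
Since 66271 < 135270 J, not all the ice melts; equilibrium is at 0 °C.
m_melt = 66271 / L_f = 198.4 g.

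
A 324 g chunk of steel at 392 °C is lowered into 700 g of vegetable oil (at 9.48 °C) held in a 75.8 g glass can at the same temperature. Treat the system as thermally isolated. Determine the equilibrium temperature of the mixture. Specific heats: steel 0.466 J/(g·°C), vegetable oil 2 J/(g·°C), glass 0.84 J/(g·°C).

Heat gained plus heat lost sum to zero:
324×0.466×(T − 392) + 700×2×(T − 9.48) + 75.8×0.84×(T − 9.48) = 0
(150.98 + 1400 + 63.67) T = 150.98×392 + 1400×9.48 + 63.67×9.48
T ≈ 45.25 °C

T_f ≈ 45.2 °C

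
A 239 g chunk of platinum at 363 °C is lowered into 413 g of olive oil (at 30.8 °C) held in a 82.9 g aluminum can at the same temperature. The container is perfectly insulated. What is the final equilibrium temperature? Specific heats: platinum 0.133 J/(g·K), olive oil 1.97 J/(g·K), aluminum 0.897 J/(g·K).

Net heat exchanged in the isolated system is zero:
239·0.133·(T − 363) + 413·1.97·(T − 30.8) + 82.9·0.897·(T − 30.8) = 0
(31.79 + 813.61 + 74.36) T = 31.79·363 + 813.61·30.8 + 74.36·30.8
T = 38888 / 919.76 = 42.3 °C

T_f ≈ 42.3 °C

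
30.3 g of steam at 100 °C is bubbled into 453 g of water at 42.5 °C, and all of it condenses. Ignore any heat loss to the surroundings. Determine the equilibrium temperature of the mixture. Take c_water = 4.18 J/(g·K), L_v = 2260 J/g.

Setting the total heat transfer to zero:
steam→water at 100 °C releases m L_v = 30.3·2260 = 68478
  condensate cools 100→T: 30.3·4.18·(T − 100) = 126.65(T − 100)
  original water: 1893.5(T − 42.5)
2020.2 T = 68478 + 12665 + 80475 = 161619
T ≈ 80.00 °C, under the boiling point, so the assumption holds.

T_f ≈ 80.0 °C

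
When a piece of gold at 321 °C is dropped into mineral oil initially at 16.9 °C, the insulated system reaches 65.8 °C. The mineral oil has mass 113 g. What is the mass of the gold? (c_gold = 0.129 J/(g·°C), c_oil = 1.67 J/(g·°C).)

m ≈ 280 g

Heat lost by the gold = heat gained by the oil:
m×0.129×(321 − 65.8) = 113×1.67×(65.8 − 16.9)
32.92 m = 9227.9  ⇒  m ≈ 280.3 g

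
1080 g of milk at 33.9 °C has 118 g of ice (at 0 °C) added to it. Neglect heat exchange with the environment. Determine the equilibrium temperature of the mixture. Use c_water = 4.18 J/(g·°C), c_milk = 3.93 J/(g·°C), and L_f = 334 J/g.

T_f ≈ 22.1 °C

Net heat exchanged in the isolated system is zero:
latent heat to melt: 118×334 = 39412
  meltwater 0→T: 118×4.18×T = 493.24 T
  milk cools: 1080×3.93×(T − 33.9) = 4244.4(T − 33.9)
4737.6 T = 143885 − 39412 = 104473
T ≈ 22.05 °C — above 0 °C, consistent with complete melting.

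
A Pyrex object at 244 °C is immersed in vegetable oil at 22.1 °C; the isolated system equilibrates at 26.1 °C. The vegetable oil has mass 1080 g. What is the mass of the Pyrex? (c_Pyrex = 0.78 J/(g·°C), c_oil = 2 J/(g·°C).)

Net heat exchanged in the isolated system is zero:
m×0.78×(26.1 − 244) + 1080×2×(26.1 − 22.1) = 0
-169.96 m = -8640
m = -8640/-169.96 ≈ 50.83 g

m ≈ 50.8 g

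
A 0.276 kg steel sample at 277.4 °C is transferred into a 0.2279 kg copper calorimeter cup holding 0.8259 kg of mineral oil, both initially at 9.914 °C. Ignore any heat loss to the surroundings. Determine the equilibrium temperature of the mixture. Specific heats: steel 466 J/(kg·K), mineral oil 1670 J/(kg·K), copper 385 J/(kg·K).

T_f ≈ 31.5 °C

T_f = Σ m_i c_i T_i / Σ m_i c_i:
T_f = (128.62*277.4 + 1379.3*9.914 + 87.74*9.914) / (128.62 + 1379.3 + 87.74)
    = 50222 / 1595.6 ≈ 31.48 °C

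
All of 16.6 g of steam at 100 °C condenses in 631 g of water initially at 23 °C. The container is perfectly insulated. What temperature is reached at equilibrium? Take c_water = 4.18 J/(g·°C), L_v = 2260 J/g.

T_f ≈ 38.8 °C

Conservation of energy gives ΣQ = 0:
steam→water at 100 °C releases m L_v = 16.6×2260 = 37516; condensate cools 100→T: 16.6×4.18×(T − 100) = 69.39(T − 100); water warms: 631×4.18×(T − 23) = 2637.6(T − 23)
2707 T = 37516 + 6938.8 + 60664 = 105119
T ≈ 38.83 °C, under the boiling point, so the assumption holds.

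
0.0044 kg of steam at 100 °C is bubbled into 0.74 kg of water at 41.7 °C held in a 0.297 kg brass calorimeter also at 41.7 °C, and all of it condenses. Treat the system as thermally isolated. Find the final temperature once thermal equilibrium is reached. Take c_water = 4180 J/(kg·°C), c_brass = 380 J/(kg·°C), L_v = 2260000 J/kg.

Net heat exchanged in the isolated system is zero:
steam→water at 100 °C releases m L_v = 0.0044·2260000 = 9944; condensed water 100 °C→T: 18.39(T − 100); original water: 3093.2(T − 41.7); brass cup: 0.297·380·(T − 41.7) = 112.86(T − 41.7)
3224.5 T = 9944 + 1839.2 + 133693 = 145476
T ≈ 45.12 °C — below 100 °C, confirming all the steam condensed.

T_f ≈ 45.1 °C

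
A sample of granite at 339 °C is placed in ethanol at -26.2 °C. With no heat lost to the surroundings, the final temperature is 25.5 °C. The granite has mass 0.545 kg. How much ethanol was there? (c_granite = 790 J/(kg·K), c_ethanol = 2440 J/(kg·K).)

|Q_granite| = |Q_ethanol|:
0.545·790·(339 − 25.5) = m·2440·(25.5 − (-26.2))
126148 m = 134977  ⇒  m ≈ 1.07 kg

m ≈ 1.07 kg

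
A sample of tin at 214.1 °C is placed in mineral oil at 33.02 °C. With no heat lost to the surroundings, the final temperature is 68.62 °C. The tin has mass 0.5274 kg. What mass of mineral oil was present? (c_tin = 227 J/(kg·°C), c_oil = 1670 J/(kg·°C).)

Heat lost by the tin = heat gained by the oil:
0.5274·227·(214.1 − 68.62) = m·1670·(68.62 − 33.02)
59452 m = 17417  ⇒  m ≈ 0.293 kg

m ≈ 0.293 kg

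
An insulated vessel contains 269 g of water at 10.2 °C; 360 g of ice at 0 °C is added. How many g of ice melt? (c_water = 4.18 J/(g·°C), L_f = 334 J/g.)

m_melted ≈ 34.3 g

Heat available from the water dropping to 0 °C: 269·4.18·10.2 = 11469 J.
Melting all 360 g of ice would need 360·334 = 120240 J.
11469 J < 120240 J, so only part of the ice melts and the system sits at 0 °C.
Mass melted = 11469/334 ≈ 34.34 g.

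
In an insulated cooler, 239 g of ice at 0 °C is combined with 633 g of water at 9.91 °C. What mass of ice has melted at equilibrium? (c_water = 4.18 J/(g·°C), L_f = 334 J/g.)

Heat available from the water dropping to 0 °C: 633·4.18·9.91 = 26221 J.
Fully melting the ice requires m_ice L_f = 239·334 = 79826 J.
26221 J < 79826 J, so only part of the ice melts and the system sits at 0 °C.
Mass melted = 26221/334 ≈ 78.51 g.

m_melted ≈ 78.5 g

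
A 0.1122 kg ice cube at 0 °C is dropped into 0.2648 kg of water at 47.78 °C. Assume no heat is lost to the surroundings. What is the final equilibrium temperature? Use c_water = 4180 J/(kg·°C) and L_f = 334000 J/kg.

Setting the total heat transfer to zero:
latent heat to melt: 0.1122×334000 = 37475; meltwater 0→T: 0.1122×4180×T = 469 T; water cools: 0.2648×4180×(T − 47.78) = 1106.9(T − 47.78)
1575.9 T = 52886 − 37475 = 15411
T ≈ 9.78 °C. Since T > 0 °C, the all-ice-melts assumption holds.

T_f ≈ 9.8 °C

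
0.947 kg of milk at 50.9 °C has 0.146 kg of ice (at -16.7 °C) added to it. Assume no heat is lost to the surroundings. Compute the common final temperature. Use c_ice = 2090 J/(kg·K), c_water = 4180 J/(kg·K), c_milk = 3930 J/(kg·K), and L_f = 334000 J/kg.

Heat gained plus heat lost sum to zero:
ice -16.7→0 °C: 0.146×2090×16.7 = 5095.8; melt ice: 0.146×334000 = 48764; meltwater 0→T: 0.146×4180×T = 610.28 T; milk cools: 0.947×3930×(T − 50.9) = 3721.7(T − 50.9)
4332 T = 189435 − 53860 = 135575
T ≈ 31.30 °C — above 0 °C, consistent with complete melting.

T_f ≈ 31.3 °C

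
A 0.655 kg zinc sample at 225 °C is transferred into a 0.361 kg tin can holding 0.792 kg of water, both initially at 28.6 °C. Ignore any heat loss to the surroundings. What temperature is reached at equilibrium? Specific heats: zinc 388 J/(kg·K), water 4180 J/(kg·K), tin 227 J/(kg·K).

T_f ≈ 42.3 °C

Net heat exchanged in the isolated system is zero:
0.655·388·(T − 225) + 0.792·4180·(T − 28.6) + 0.361·227·(T − 28.6) = 0
254.14(T − 225) + 3310.6(T − 28.6) + 81.95(T − 28.6) = 0
(254.14 + 3310.6 + 81.95) T = 254.14·225 + 3310.6·28.6 + 81.95·28.6
T ≈ 42.29 °C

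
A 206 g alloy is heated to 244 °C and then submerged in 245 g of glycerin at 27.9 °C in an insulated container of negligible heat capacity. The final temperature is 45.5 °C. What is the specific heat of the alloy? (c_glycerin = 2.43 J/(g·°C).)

Energy conservation, ΣQ = 0:
206×c×(45.5 − 244) + 245×2.43×(45.5 − 27.9) = 0
-40891 c = -10478
c = -10478/-40891 ≈ 0.2562 J/(g·°C)

c ≈ 0.256 J/(g·°C)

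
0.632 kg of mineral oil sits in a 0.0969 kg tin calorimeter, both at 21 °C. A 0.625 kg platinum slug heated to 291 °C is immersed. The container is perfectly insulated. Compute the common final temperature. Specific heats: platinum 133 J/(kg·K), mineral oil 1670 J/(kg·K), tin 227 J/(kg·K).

T_f ≈ 40.3 °C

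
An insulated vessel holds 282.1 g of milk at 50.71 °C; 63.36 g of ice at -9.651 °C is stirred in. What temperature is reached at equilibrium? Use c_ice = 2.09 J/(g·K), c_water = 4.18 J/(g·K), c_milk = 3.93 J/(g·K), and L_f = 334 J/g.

T_f ≈ 24.6 °C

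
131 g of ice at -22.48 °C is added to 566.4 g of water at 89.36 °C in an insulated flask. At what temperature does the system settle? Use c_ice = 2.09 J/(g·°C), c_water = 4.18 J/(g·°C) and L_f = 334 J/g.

T_f ≈ 55.5 °C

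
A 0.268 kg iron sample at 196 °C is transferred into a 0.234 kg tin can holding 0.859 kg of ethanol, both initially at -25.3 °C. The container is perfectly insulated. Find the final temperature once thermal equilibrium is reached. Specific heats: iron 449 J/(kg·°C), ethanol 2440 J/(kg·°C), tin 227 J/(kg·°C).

T_f ≈ -13.6 °C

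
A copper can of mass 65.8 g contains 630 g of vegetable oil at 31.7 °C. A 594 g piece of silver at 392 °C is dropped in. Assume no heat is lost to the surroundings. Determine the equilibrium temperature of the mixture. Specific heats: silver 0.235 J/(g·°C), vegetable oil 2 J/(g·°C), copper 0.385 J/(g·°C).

T_f ≈ 67.0 °C

T_f is the heat-capacity-weighted average of the initial temperatures:
T_f = (139.59·392 + 1260·31.7 + 25.33·31.7) / (139.59 + 1260 + 25.33)
    = 95464 / 1424.9 ≈ 67.00 °C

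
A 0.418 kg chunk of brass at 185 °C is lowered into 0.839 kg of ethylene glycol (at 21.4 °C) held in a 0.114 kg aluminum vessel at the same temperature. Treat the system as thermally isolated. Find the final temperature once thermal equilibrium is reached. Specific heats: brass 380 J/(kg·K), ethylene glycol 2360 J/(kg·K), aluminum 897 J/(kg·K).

T_f ≈ 33.0 °C

Taking heat into each body as positive, Σ m c ΔT = 0:
0.418*380*(T − 185) + 0.839*2360*(T − 21.4) + 0.114*897*(T − 21.4) = 0
(158.84 + 1980 + 102.26) T = 158.84*185 + 1980*21.4 + 102.26*21.4
T = 73947 / 2241.1 = 33 °C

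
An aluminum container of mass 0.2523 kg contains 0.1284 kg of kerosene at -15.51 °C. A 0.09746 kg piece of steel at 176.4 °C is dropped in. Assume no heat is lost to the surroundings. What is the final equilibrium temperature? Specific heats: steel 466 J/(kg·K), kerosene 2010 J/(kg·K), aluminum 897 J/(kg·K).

T_f ≈ 0.9 °C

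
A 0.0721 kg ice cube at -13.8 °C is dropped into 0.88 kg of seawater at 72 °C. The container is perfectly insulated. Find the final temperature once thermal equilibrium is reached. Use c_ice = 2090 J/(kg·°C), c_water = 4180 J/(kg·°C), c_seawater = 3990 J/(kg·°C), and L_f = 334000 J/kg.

Taking heat into each body as positive, Σ m c ΔT = 0:
warm ice to 0 °C: 0.0721×2090×(0 − (-13.8)) = 2079.5; latent heat to melt: 0.0721×334000 = 24081; warm the meltwater: 301.38 T; seawater: 3511.2(T − 72)
3812.6 T = 252806 − 26161 = 226645
T ≈ 59.45 °C — above 0 °C, consistent with complete melting.

T_f ≈ 59.4 °C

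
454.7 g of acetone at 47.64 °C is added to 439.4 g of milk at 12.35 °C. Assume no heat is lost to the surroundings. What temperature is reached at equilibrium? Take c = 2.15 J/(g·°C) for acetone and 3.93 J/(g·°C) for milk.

T_f is the heat-capacity-weighted average of the initial temperatures:
T_f = (977.6*47.64 + 1726.8*12.35) / (977.6 + 1726.8)
    = 67900 / 2704.4 ≈ 25.11 °C

T_f ≈ 25.1 °C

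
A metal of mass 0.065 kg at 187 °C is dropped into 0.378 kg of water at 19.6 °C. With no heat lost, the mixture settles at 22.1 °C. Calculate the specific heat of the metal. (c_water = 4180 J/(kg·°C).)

Conservation of energy gives ΣQ = 0:
0.065·c·(22.1 − 187) + 0.378·4180·(22.1 − 19.6) = 0
-10.72 c = -3950.1
c = -3950.1/-10.72 ≈ 368.5 J/(kg·°C)

c ≈ 369 J/(kg·°C)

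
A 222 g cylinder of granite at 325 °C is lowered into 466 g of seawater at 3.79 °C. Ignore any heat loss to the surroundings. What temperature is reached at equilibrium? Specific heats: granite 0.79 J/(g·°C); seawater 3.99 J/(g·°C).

T_f ≈ 31.5 °C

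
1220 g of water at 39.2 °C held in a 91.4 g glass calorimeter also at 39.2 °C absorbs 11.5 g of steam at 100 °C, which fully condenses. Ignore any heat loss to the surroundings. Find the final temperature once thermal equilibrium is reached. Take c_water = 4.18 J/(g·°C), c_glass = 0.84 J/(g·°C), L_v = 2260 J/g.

T_f ≈ 44.7 °C

Let T be the final temperature. ΣQ_i = 0:
latent heat released on condensation: 11.5·2260 = 25990; condensate cools 100→T: 11.5·4.18·(T − 100) = 48.07(T − 100); water warms: 1220·4.18·(T − 39.2) = 5099.6(T − 39.2); cup: 76.78(T − 39.2)
5224.4 T = 25990 + 4807 + 202914 = 233711
T ≈ 44.73 °C — below 100 °C, confirming all the steam condensed.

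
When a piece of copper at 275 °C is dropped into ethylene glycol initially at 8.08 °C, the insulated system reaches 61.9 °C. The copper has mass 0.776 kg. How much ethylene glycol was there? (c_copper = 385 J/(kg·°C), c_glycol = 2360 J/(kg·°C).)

m ≈ 0.501 kg

|Q_copper| = |Q_glycol|:
0.776·385·(275 − 61.9) = m·2360·(61.9 − 8.08)
127015 m = 63666  ⇒  m ≈ 0.5012 kg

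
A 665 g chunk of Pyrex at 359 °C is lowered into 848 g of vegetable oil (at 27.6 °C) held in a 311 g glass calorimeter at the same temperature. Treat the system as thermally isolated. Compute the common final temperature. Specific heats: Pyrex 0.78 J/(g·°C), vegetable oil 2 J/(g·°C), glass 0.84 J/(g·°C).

T_f ≈ 97.0 °C

Heat gained plus heat lost sum to zero:
665×0.78×(T − 359) + 848×2×(T − 27.6) + 311×0.84×(T − 27.6) = 0
518.7(T − 359) + 1696(T − 27.6) + 261.24(T − 27.6) = 0
(518.7 + 1696 + 261.24) T = 518.7×359 + 1696×27.6 + 261.24×27.6
T = 240233/2475.9 ≈ 97.03 °C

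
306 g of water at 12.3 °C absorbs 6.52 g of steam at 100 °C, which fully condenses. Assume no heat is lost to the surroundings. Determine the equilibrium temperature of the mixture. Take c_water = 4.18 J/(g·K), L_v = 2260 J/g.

T_f ≈ 25.4 °C

Energy conservation, ΣQ = 0:
condense steam: −6.52·2260 = −14735
  condensate cools 100→T: 6.52·4.18·(T − 100) = 27.25(T − 100)
  water warms: 306·4.18·(T − 12.3) = 1279.1(T − 12.3)
1306.3 T = 14735 + 2725.4 + 15733 = 33193
T ≈ 25.41 °C — below 100 °C, confirming all the steam condensed.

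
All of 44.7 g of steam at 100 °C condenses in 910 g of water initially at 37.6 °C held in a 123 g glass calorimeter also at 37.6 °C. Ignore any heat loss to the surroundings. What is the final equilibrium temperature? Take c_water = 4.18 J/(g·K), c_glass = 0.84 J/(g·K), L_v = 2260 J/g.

Setting the total heat transfer to zero:
latent heat released on condensation: 44.7·2260 = 101022
  condensed water 100 °C→T: 186.85(T − 100)
  original water: 3803.8(T − 37.6)
  cup: 103.32(T − 37.6)
4094 T = 101022 + 18685 + 146908 = 266614
T ≈ 65.12 °C (< 100 °C, so full condensation is consistent).

T_f ≈ 65.1 °C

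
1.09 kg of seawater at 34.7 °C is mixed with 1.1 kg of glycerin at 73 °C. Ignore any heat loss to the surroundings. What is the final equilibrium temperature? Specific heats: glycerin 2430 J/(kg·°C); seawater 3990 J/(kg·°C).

|Q_glycerin| = |Q_seawater|:
1.1*2430*(73 − T) = 1.09*3990*(T − 34.7)
2673(73 − T) = 4349.1(T − 34.7)
7022.1 T = 346043  ⇒  T ≈ 49.28 °C

T_f ≈ 49.3 °C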